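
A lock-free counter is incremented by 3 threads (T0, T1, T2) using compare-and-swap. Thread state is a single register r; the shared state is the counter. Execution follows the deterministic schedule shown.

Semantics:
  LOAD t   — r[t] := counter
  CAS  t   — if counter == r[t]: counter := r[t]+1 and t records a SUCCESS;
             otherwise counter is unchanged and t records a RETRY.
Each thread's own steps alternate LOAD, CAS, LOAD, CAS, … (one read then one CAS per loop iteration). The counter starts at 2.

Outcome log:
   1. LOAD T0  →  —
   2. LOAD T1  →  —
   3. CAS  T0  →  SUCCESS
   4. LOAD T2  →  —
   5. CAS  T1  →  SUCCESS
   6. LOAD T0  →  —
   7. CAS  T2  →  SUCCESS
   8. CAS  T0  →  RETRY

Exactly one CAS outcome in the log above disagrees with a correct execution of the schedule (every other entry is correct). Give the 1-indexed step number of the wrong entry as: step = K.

Reference trace:
   1) LOAD T0:  M=2  r_T0=2
   2) LOAD T1:  M=2  r_T1=2
   3) CAS  T0:  M=3  r_T0=2 ✓
   4) LOAD T2:  M=3  r_T2=3
   5) CAS  T1:  M=3  r_T1=2 ✗
   6) LOAD T0:  M=3  r_T0=3
   7) CAS  T2:  M=4  r_T2=3 ✓
   8) CAS  T0:  M=4  r_T0=3 ✗
Flip is step 5.

step = 5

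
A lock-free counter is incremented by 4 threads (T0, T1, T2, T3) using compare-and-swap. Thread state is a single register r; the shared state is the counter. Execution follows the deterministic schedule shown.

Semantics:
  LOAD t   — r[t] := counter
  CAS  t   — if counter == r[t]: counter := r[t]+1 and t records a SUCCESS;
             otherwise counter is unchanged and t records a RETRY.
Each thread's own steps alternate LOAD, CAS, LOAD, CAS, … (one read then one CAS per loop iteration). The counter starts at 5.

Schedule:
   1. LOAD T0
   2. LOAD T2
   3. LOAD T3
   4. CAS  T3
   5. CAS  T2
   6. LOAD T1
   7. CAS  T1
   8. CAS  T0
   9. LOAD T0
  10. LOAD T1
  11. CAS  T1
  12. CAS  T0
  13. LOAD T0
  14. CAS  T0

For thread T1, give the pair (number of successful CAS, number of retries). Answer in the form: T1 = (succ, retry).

T1 = (2, 0)

   1) LOAD T0:  M=5  r_T0=5
   2) LOAD T2:  M=5  r_T2=5
   3) LOAD T3:  M=5  r_T3=5
   4) CAS  T3:  M=6  r_T3=5 ✓
   5) CAS  T2:  M=6  r_T2=5 ✗
   6) LOAD T1:  M=6  r_T1=6
   7) CAS  T1:  M=7  r_T1=6 ✓
   8) CAS  T0:  M=7  r_T0=5 ✗
   9) LOAD T0:  M=7  r_T0=7
  10) LOAD T1:  M=7  r_T1=7
  11) CAS  T1:  M=8  r_T1=7 ✓
  12) CAS  T0:  M=8  r_T0=7 ✗
  13) LOAD T0:  M=8  r_T0=8
  14) CAS  T0:  M=9  r_T0=8 ✓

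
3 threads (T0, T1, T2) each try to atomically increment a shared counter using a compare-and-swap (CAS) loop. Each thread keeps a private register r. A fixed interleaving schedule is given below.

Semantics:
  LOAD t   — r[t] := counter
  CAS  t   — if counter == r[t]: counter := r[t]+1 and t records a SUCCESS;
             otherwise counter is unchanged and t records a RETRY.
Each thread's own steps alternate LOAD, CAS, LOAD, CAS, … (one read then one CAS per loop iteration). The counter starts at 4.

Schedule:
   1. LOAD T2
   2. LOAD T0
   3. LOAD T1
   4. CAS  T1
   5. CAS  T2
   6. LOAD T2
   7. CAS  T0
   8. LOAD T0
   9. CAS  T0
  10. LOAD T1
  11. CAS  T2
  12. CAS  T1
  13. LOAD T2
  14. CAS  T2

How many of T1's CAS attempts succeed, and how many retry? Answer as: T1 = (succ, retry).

[1] T2.load  rd  (counter 4, T2.r 4)
[2] T0.load  rd  (counter 4, T0.r 4)
[3] T1.load  rd  (counter 4, T1.r 4)
[4] T1.cas  hit  (counter 5, T1.r 4)
[5] T2.cas  miss  (counter 5, T2.r 4)
[6] T2.load  rd  (counter 5, T2.r 5)
[7] T0.cas  miss  (counter 5, T0.r 4)
[8] T0.load  rd  (counter 5, T0.r 5)
[9] T0.cas  hit  (counter 6, T0.r 5)
[10] T1.load  rd  (counter 6, T1.r 6)
[11] T2.cas  miss  (counter 6, T2.r 5)
[12] T1.cas  hit  (counter 7, T1.r 6)
[13] T2.load  rd  (counter 7, T2.r 7)
[14] T2.cas  hit  (counter 8, T2.r 7)

T1 = (2, 0)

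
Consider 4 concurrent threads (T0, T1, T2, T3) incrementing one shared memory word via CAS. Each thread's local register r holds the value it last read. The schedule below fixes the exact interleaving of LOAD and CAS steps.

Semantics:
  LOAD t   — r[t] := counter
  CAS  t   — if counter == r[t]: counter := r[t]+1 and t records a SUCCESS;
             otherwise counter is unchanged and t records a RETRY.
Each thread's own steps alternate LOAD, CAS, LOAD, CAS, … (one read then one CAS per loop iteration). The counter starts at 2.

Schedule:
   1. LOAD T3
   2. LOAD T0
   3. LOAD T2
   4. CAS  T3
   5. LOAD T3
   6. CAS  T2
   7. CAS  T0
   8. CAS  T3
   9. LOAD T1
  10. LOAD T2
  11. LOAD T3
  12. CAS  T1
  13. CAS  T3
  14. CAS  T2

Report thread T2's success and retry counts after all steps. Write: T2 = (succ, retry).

T2 = (0, 2)

[1] T3.load  rd  (counter 2, T3.r 2)
[2] T0.load  rd  (counter 2, T0.r 2)
[3] T2.load  rd  (counter 2, T2.r 2)
[4] T3.cas  hit  (counter 3, T3.r 2)
[5] T3.load  rd  (counter 3, T3.r 3)
[6] T2.cas  miss  (counter 3, T2.r 2)
[7] T0.cas  miss  (counter 3, T0.r 2)
[8] T3.cas  hit  (counter 4, T3.r 3)
[9] T1.load  rd  (counter 4, T1.r 4)
[10] T2.load  rd  (counter 4, T2.r 4)
[11] T3.load  rd  (counter 4, T3.r 4)
[12] T1.cas  hit  (counter 5, T1.r 4)
[13] T3.cas  miss  (counter 5, T3.r 4)
[14] T2.cas  miss  (counter 5, T2.r 4)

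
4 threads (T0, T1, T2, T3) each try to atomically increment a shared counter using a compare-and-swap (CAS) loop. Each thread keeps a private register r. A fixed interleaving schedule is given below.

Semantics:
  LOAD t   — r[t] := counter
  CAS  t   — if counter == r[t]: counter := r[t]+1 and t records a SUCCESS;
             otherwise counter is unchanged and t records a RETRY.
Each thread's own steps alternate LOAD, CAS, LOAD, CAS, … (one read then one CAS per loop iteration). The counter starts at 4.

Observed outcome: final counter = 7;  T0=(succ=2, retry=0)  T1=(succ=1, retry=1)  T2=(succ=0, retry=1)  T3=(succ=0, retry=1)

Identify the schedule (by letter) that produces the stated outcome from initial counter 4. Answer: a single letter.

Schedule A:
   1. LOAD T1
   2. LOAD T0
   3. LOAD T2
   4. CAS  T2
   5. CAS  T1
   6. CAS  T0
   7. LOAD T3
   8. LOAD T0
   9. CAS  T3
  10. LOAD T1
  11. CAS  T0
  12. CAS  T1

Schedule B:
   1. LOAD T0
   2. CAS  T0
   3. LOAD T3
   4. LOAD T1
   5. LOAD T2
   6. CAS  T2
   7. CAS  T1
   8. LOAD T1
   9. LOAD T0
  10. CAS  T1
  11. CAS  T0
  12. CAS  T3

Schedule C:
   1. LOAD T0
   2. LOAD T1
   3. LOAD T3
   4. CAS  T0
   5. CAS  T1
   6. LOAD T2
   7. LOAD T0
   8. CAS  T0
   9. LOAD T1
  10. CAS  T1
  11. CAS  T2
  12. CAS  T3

C

Tracing schedule C:
1. LOAD T0 → mem=4 r[T0]=4 [LOAD]
2. LOAD T1 → mem=4 r[T1]=4 [LOAD]
3. LOAD T3 → mem=4 r[T3]=4 [LOAD]
4. CAS T0 → mem=5 r[T0]=4 [OK]
5. CAS T1 → mem=5 r[T1]=4 [RETRY]
6. LOAD T2 → mem=5 r[T2]=5 [LOAD]
7. LOAD T0 → mem=5 r[T0]=5 [LOAD]
8. CAS T0 → mem=6 r[T0]=5 [OK]
9. LOAD T1 → mem=6 r[T1]=6 [LOAD]
10. CAS T1 → mem=7 r[T1]=6 [OK]
11. CAS T2 → mem=7 r[T2]=5 [RETRY]
12. CAS T3 → mem=7 r[T3]=4 [RETRY]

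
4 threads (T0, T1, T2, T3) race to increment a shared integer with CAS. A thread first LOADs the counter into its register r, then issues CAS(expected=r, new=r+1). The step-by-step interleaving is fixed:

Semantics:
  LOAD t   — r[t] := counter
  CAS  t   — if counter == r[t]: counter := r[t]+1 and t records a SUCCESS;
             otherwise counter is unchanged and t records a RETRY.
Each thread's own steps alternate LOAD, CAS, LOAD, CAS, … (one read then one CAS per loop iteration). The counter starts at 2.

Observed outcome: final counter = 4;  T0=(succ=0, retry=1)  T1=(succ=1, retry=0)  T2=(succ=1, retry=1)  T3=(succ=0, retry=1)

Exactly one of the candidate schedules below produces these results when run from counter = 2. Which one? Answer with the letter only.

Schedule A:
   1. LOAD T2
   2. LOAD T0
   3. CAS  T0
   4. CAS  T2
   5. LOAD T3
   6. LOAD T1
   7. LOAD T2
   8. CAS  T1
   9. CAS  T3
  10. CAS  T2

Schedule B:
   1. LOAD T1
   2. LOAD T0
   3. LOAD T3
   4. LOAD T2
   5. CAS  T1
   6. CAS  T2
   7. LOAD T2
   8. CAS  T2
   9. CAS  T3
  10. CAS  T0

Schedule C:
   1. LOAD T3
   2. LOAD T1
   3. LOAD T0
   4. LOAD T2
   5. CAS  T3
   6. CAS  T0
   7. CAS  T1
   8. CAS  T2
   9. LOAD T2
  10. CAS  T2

B

Run B:
#1 T1 reads 2
#2 T0 reads 2
#3 T3 reads 2
#4 T2 reads 2
#5 T1 CAS(2→3) writes; counter now 3
#6 T2 CAS(2→3) fails; counter now 3
#7 T2 reads 3
#8 T2 CAS(3→4) writes; counter now 4
#9 T3 CAS(2→3) fails; counter now 4
#10 T0 CAS(2→3) fails; counter now 4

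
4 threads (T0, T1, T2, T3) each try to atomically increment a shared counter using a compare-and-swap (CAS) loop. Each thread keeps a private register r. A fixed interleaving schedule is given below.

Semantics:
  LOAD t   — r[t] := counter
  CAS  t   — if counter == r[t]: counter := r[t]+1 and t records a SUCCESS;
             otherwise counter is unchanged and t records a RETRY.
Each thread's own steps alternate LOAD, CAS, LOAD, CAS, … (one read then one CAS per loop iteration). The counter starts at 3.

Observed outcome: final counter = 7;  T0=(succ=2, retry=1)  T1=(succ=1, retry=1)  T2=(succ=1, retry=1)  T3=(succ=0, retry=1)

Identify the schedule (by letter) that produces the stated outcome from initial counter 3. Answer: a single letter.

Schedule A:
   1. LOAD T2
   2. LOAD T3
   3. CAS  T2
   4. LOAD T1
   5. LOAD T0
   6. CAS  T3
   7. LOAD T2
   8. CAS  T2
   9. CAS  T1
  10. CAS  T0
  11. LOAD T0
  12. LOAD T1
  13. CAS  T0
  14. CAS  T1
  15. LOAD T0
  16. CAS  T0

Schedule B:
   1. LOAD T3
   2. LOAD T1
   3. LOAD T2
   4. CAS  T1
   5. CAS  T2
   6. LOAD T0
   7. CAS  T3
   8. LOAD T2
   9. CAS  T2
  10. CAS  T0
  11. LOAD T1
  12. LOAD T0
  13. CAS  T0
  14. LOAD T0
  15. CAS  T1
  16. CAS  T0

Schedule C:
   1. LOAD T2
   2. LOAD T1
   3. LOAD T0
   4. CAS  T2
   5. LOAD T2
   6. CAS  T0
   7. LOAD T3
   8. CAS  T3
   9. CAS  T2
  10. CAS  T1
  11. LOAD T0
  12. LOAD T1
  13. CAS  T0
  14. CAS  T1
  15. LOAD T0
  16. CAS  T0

Simulating candidate B:
1. LOAD T3 → mem=3 r[T3]=3 [LOAD]
2. LOAD T1 → mem=3 r[T1]=3 [LOAD]
3. LOAD T2 → mem=3 r[T2]=3 [LOAD]
4. CAS T1 → mem=4 r[T1]=3 [OK]
5. CAS T2 → mem=4 r[T2]=3 [RETRY]
6. LOAD T0 → mem=4 r[T0]=4 [LOAD]
7. CAS T3 → mem=4 r[T3]=3 [RETRY]
8. LOAD T2 → mem=4 r[T2]=4 [LOAD]
9. CAS T2 → mem=5 r[T2]=4 [OK]
10. CAS T0 → mem=5 r[T0]=4 [RETRY]
11. LOAD T1 → mem=5 r[T1]=5 [LOAD]
12. LOAD T0 → mem=5 r[T0]=5 [LOAD]
13. CAS T0 → mem=6 r[T0]=5 [OK]
14. LOAD T0 → mem=6 r[T0]=6 [LOAD]
15. CAS T1 → mem=6 r[T1]=5 [RETRY]
16. CAS T0 → mem=7 r[T0]=6 [OK]

B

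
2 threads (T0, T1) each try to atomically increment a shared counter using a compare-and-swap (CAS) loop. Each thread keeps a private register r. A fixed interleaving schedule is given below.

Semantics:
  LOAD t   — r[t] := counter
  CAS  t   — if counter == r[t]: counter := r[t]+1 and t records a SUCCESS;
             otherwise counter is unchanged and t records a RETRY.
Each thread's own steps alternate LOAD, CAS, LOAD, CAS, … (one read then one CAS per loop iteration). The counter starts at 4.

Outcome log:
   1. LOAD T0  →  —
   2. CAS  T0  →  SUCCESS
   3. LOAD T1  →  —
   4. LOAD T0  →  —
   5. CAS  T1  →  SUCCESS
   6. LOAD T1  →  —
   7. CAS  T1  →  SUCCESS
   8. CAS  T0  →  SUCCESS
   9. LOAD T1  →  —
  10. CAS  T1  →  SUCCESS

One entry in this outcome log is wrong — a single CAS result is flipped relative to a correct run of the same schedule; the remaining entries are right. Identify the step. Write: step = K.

Reference trace:
1. LOAD T0 → mem=4 r[T0]=4 [LOAD]
2. CAS T0 → mem=5 r[T0]=4 [OK]
3. LOAD T1 → mem=5 r[T1]=5 [LOAD]
4. LOAD T0 → mem=5 r[T0]=5 [LOAD]
5. CAS T1 → mem=6 r[T1]=5 [OK]
6. LOAD T1 → mem=6 r[T1]=6 [LOAD]
7. CAS T1 → mem=7 r[T1]=6 [OK]
8. CAS T0 → mem=7 r[T0]=5 [RETRY]
9. LOAD T1 → mem=7 r[T1]=7 [LOAD]
10. CAS T1 → mem=8 r[T1]=7 [OK]
Mismatch at 8.

step = 8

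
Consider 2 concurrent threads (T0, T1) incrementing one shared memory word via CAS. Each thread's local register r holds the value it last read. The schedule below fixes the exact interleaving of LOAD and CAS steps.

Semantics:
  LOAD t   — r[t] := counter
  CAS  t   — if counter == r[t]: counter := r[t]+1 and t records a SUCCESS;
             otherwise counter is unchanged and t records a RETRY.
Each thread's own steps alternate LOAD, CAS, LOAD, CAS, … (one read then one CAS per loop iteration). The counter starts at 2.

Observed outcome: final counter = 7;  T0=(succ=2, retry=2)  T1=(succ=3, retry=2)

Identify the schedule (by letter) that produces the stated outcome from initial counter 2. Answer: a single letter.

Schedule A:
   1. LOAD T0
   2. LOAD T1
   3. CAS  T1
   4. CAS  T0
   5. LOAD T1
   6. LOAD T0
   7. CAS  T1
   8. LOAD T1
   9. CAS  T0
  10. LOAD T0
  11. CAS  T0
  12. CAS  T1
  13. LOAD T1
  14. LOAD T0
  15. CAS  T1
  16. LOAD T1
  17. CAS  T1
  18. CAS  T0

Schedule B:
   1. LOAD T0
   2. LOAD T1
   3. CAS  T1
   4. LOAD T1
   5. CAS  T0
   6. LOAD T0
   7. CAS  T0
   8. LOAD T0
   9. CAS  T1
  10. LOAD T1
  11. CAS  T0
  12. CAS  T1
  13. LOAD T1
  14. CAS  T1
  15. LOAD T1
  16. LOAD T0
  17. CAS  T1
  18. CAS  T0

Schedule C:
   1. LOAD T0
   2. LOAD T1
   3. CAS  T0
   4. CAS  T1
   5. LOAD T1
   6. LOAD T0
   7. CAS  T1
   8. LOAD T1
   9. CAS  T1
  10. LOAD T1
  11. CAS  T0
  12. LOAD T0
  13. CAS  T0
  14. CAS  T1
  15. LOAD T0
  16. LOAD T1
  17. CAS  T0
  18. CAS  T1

B

Simulating candidate B:
T0 LOAD — after: cnt=2, r=2 — load
T1 LOAD — after: cnt=2, r=2 — load
T1 CAS — after: cnt=3, r=2 — ok
T1 LOAD — after: cnt=3, r=3 — load
T0 CAS — after: cnt=3, r=2 — retry
T0 LOAD — after: cnt=3, r=3 — load
T0 CAS — after: cnt=4, r=3 — ok
T0 LOAD — after: cnt=4, r=4 — load
T1 CAS — after: cnt=4, r=3 — retry
T1 LOAD — after: cnt=4, r=4 — load
T0 CAS — after: cnt=5, r=4 — ok
T1 CAS — after: cnt=5, r=4 — retry
T1 LOAD — after: cnt=5, r=5 — load
T1 CAS — after: cnt=6, r=5 — ok
T1 LOAD — after: cnt=6, r=6 — load
T0 LOAD — after: cnt=6, r=6 — load
T1 CAS — after: cnt=7, r=6 — ok
T0 CAS — after: cnt=7, r=6 — retry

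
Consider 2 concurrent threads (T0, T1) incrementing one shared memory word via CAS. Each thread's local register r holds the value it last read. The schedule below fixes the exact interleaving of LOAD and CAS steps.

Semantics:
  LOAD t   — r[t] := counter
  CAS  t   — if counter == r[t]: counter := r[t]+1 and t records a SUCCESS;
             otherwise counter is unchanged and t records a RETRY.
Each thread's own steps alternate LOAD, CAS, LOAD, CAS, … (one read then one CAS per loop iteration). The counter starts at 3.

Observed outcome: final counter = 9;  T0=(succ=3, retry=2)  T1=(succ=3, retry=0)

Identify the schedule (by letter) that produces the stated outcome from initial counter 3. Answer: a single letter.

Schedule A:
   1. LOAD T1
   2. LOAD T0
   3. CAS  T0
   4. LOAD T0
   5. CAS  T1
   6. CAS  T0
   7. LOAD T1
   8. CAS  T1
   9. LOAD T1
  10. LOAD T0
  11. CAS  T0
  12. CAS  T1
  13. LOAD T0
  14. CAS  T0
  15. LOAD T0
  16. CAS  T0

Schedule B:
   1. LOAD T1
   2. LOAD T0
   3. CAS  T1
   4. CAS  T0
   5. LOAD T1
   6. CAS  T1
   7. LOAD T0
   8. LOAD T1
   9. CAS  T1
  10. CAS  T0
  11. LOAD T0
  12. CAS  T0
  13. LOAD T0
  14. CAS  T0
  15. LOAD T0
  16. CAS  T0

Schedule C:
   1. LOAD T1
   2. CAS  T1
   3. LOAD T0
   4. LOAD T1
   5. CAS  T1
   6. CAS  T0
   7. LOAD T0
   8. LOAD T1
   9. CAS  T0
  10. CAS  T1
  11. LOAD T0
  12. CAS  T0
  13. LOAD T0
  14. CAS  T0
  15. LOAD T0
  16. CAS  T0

Simulating candidate B:
1. LOAD T1 → mem=3 r[T1]=3 [LOAD]
2. LOAD T0 → mem=3 r[T0]=3 [LOAD]
3. CAS T1 → mem=4 r[T1]=3 [OK]
4. CAS T0 → mem=4 r[T0]=3 [RETRY]
5. LOAD T1 → mem=4 r[T1]=4 [LOAD]
6. CAS T1 → mem=5 r[T1]=4 [OK]
7. LOAD T0 → mem=5 r[T0]=5 [LOAD]
8. LOAD T1 → mem=5 r[T1]=5 [LOAD]
9. CAS T1 → mem=6 r[T1]=5 [OK]
10. CAS T0 → mem=6 r[T0]=5 [RETRY]
11. LOAD T0 → mem=6 r[T0]=6 [LOAD]
12. CAS T0 → mem=7 r[T0]=6 [OK]
13. LOAD T0 → mem=7 r[T0]=7 [LOAD]
14. CAS T0 → mem=8 r[T0]=7 [OK]
15. LOAD T0 → mem=8 r[T0]=8 [LOAD]
16. CAS T0 → mem=9 r[T0]=8 [OK]

B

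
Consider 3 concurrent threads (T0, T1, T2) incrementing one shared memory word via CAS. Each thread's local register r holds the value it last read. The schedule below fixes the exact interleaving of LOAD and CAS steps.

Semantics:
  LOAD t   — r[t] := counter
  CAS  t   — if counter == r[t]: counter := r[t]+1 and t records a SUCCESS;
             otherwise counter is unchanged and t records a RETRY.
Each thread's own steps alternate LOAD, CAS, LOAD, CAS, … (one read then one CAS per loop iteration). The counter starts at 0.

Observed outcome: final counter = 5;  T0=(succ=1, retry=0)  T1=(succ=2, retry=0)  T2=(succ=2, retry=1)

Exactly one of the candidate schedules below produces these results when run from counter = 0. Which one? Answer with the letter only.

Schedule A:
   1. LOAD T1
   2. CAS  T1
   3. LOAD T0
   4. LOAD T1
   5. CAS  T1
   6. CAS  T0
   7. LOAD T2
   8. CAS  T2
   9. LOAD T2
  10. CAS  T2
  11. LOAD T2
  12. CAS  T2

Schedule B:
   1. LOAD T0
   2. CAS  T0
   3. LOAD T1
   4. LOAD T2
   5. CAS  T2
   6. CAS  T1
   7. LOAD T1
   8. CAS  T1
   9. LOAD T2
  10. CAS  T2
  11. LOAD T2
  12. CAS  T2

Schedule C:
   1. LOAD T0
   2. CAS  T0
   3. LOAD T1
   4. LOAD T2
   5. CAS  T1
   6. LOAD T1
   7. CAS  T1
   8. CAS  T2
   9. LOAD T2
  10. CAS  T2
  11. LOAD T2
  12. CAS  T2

Tracing schedule C:
#1 T0 reads 0
#2 T0 CAS(0→1) writes; counter now 1
#3 T1 reads 1
#4 T2 reads 1
#5 T1 CAS(1→2) writes; counter now 2
#6 T1 reads 2
#7 T1 CAS(2→3) writes; counter now 3
#8 T2 CAS(1→2) fails; counter now 3
#9 T2 reads 3
#10 T2 CAS(3→4) writes; counter now 4
#11 T2 reads 4
#12 T2 CAS(4→5) writes; counter now 5

C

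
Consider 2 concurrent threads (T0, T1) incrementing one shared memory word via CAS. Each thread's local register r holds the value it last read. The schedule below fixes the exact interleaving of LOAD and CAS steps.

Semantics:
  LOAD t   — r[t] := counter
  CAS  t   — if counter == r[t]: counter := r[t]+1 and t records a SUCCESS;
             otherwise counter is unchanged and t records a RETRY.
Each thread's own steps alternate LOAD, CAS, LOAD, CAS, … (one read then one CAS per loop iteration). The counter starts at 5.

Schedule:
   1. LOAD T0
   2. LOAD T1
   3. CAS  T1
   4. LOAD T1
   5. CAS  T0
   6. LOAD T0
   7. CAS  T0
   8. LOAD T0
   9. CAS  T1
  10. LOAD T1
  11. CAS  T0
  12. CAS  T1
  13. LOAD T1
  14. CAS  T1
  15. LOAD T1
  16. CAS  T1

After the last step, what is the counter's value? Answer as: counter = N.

   1) LOAD T0:  M=5  r_T0=5
   2) LOAD T1:  M=5  r_T1=5
   3) CAS  T1:  M=6  r_T1=5 ✓
   4) LOAD T1:  M=6  r_T1=6
   5) CAS  T0:  M=6  r_T0=5 ✗
   6) LOAD T0:  M=6  r_T0=6
   7) CAS  T0:  M=7  r_T0=6 ✓
   8) LOAD T0:  M=7  r_T0=7
   9) CAS  T1:  M=7  r_T1=6 ✗
  10) LOAD T1:  M=7  r_T1=7
  11) CAS  T0:  M=8  r_T0=7 ✓
  12) CAS  T1:  M=8  r_T1=7 ✗
  13) LOAD T1:  M=8  r_T1=8
  14) CAS  T1:  M=9  r_T1=8 ✓
  15) LOAD T1:  M=9  r_T1=9
  16) CAS  T1:  M=10  r_T1=9 ✓

counter = 10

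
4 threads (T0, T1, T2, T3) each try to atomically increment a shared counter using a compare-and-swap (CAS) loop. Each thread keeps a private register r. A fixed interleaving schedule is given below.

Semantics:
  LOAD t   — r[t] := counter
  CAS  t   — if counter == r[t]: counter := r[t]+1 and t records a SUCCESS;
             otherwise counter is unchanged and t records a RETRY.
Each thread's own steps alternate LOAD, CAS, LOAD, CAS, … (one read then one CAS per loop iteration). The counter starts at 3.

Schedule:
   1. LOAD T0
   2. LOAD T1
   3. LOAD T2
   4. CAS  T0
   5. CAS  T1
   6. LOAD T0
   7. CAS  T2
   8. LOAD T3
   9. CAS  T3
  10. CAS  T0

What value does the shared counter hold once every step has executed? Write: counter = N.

[1] T0.load  rd  (counter 3, T0.r 3)
[2] T1.load  rd  (counter 3, T1.r 3)
[3] T2.load  rd  (counter 3, T2.r 3)
[4] T0.cas  hit  (counter 4, T0.r 3)
[5] T1.cas  miss  (counter 4, T1.r 3)
[6] T0.load  rd  (counter 4, T0.r 4)
[7] T2.cas  miss  (counter 4, T2.r 3)
[8] T3.load  rd  (counter 4, T3.r 4)
[9] T3.cas  hit  (counter 5, T3.r 4)
[10] T0.cas  miss  (counter 5, T0.r 4)

counter = 5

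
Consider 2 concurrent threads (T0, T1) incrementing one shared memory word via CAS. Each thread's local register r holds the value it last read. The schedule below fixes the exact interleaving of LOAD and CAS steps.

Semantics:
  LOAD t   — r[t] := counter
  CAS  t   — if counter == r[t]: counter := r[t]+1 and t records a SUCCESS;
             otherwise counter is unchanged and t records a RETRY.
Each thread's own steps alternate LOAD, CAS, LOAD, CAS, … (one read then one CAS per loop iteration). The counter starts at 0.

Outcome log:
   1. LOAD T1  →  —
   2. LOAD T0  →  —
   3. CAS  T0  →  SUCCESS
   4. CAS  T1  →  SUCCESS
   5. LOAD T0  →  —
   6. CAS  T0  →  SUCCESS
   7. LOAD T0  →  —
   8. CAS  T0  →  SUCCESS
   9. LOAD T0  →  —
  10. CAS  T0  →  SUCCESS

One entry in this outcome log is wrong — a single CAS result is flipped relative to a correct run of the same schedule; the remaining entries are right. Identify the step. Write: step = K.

step = 4

Reference trace:
step 1: T1 LOAD ⇒ load; ctr=0 reg=0
step 2: T0 LOAD ⇒ load; ctr=0 reg=0
step 3: T0 CAS ⇒ ok; ctr=1 reg=0
step 4: T1 CAS ⇒ retry; ctr=1 reg=0
step 5: T0 LOAD ⇒ load; ctr=1 reg=1
step 6: T0 CAS ⇒ ok; ctr=2 reg=1
step 7: T0 LOAD ⇒ load; ctr=2 reg=2
step 8: T0 CAS ⇒ ok; ctr=3 reg=2
step 9: T0 LOAD ⇒ load; ctr=3 reg=3
step 10: T0 CAS ⇒ ok; ctr=4 reg=3
Log disagrees first at step 4.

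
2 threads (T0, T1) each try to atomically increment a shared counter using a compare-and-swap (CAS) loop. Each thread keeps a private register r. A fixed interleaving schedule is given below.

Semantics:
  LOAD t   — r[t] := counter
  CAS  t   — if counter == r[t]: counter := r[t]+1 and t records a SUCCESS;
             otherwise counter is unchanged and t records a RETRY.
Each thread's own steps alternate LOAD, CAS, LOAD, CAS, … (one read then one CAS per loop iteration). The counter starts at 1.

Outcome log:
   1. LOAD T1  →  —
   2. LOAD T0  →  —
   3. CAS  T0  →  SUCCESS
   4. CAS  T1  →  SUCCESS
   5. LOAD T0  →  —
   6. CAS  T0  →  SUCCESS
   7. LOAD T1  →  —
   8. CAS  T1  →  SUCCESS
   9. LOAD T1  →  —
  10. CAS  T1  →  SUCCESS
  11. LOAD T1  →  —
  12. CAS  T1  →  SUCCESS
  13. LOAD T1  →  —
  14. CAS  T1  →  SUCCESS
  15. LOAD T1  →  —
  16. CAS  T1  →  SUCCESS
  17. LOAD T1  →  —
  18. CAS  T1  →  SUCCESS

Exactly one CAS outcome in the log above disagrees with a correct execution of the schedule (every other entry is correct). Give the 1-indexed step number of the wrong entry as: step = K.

step = 4

Correct run:
#1 T1 reads 1
#2 T0 reads 1
#3 T0 CAS(1→2) writes; counter now 2
#4 T1 CAS(1→2) fails; counter now 2
#5 T0 reads 2
#6 T0 CAS(2→3) writes; counter now 3
#7 T1 reads 3
#8 T1 CAS(3→4) writes; counter now 4
#9 T1 reads 4
#10 T1 CAS(4→5) writes; counter now 5
#11 T1 reads 5
#12 T1 CAS(5→6) writes; counter now 6
#13 T1 reads 6
#14 T1 CAS(6→7) writes; counter now 7
#15 T1 reads 7
#16 T1 CAS(7→8) writes; counter now 8
#17 T1 reads 8
#18 T1 CAS(8→9) writes; counter now 9
Log disagrees first at step 4.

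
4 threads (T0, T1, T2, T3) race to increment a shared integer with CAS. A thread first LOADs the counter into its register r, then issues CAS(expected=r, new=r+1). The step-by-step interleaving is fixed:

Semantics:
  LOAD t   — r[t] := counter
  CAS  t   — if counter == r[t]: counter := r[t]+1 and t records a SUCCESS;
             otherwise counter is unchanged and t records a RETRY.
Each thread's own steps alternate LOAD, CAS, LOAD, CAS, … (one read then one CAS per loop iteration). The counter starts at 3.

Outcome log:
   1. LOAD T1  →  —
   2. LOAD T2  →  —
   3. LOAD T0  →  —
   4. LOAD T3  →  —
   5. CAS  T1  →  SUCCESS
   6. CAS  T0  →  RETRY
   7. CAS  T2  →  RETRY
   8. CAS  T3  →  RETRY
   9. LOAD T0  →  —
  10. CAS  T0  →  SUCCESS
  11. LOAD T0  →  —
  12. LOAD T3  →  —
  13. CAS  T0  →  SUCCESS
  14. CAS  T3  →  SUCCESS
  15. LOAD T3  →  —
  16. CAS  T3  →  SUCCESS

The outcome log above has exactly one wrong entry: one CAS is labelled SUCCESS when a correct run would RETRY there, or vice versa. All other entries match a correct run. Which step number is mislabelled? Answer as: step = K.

step = 14

Correct run:
[1] T1.load  rd  (counter 3, T1.r 3)
[2] T2.load  rd  (counter 3, T2.r 3)
[3] T0.load  rd  (counter 3, T0.r 3)
[4] T3.load  rd  (counter 3, T3.r 3)
[5] T1.cas  hit  (counter 4, T1.r 3)
[6] T0.cas  miss  (counter 4, T0.r 3)
[7] T2.cas  miss  (counter 4, T2.r 3)
[8] T3.cas  miss  (counter 4, T3.r 3)
[9] T0.load  rd  (counter 4, T0.r 4)
[10] T0.cas  hit  (counter 5, T0.r 4)
[11] T0.load  rd  (counter 5, T0.r 5)
[12] T3.load  rd  (counter 5, T3.r 5)
[13] T0.cas  hit  (counter 6, T0.r 5)
[14] T3.cas  miss  (counter 6, T3.r 5)
[15] T3.load  rd  (counter 6, T3.r 6)
[16] T3.cas  hit  (counter 7, T3.r 6)
Log disagrees first at step 14.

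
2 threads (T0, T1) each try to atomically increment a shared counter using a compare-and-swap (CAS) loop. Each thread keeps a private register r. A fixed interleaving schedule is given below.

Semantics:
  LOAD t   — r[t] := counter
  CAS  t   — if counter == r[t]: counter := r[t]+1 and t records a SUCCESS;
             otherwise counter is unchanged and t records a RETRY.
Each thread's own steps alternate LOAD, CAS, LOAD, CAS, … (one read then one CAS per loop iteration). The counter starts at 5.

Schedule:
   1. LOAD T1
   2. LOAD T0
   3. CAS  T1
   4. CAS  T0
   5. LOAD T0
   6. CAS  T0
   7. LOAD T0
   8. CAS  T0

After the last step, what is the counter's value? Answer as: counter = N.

T1 LOAD — after: cnt=5, r=5 — load
T0 LOAD — after: cnt=5, r=5 — load
T1 CAS — after: cnt=6, r=5 — ok
T0 CAS — after: cnt=6, r=5 — retry
T0 LOAD — after: cnt=6, r=6 — load
T0 CAS — after: cnt=7, r=6 — ok
T0 LOAD — after: cnt=7, r=7 — load
T0 CAS — after: cnt=8, r=7 — ok

counter = 8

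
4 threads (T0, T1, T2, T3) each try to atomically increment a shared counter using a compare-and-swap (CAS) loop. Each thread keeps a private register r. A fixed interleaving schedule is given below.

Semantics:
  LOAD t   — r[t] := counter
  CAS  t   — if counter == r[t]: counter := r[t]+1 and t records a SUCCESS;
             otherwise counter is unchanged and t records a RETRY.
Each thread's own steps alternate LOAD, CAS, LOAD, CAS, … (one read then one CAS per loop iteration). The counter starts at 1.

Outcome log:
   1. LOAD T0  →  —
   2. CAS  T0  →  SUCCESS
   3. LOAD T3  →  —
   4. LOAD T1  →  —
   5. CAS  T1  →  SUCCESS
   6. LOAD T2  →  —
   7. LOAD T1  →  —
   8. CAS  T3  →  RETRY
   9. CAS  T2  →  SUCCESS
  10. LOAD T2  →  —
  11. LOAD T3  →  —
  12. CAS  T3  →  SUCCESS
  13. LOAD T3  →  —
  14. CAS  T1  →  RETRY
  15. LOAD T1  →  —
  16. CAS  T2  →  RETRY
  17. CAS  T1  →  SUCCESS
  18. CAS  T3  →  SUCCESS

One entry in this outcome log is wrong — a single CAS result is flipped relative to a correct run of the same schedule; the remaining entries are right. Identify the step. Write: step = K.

Re-executing:
[1] T0.load  rd  (counter 1, T0.r 1)
[2] T0.cas  hit  (counter 2, T0.r 1)
[3] T3.load  rd  (counter 2, T3.r 2)
[4] T1.load  rd  (counter 2, T1.r 2)
[5] T1.cas  hit  (counter 3, T1.r 2)
[6] T2.load  rd  (counter 3, T2.r 3)
[7] T1.load  rd  (counter 3, T1.r 3)
[8] T3.cas  miss  (counter 3, T3.r 2)
[9] T2.cas  hit  (counter 4, T2.r 3)
[10] T2.load  rd  (counter 4, T2.r 4)
[11] T3.load  rd  (counter 4, T3.r 4)
[12] T3.cas  hit  (counter 5, T3.r 4)
[13] T3.load  rd  (counter 5, T3.r 5)
[14] T1.cas  miss  (counter 5, T1.r 3)
[15] T1.load  rd  (counter 5, T1.r 5)
[16] T2.cas  miss  (counter 5, T2.r 4)
[17] T1.cas  hit  (counter 6, T1.r 5)
[18] T3.cas  miss  (counter 6, T3.r 5)
Log disagrees first at step 18.

step = 18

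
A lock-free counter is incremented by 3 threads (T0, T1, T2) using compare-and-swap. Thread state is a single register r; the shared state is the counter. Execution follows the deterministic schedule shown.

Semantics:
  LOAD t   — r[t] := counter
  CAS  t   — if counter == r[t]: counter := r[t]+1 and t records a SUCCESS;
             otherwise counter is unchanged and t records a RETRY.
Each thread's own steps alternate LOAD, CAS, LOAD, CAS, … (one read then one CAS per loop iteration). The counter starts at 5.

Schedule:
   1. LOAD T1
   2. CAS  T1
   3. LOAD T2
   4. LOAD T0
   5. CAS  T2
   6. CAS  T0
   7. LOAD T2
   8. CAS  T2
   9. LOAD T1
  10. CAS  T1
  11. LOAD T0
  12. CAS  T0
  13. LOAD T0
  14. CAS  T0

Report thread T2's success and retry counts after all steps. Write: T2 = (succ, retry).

   1) LOAD T1:  M=5  r_T1=5
   2) CAS  T1:  M=6  r_T1=5 ✓
   3) LOAD T2:  M=6  r_T2=6
   4) LOAD T0:  M=6  r_T0=6
   5) CAS  T2:  M=7  r_T2=6 ✓
   6) CAS  T0:  M=7  r_T0=6 ✗
   7) LOAD T2:  M=7  r_T2=7
   8) CAS  T2:  M=8  r_T2=7 ✓
   9) LOAD T1:  M=8  r_T1=8
  10) CAS  T1:  M=9  r_T1=8 ✓
  11) LOAD T0:  M=9  r_T0=9
  12) CAS  T0:  M=10  r_T0=9 ✓
  13) LOAD T0:  M=10  r_T0=10
  14) CAS  T0:  M=11  r_T0=10 ✓

T2 = (2, 0)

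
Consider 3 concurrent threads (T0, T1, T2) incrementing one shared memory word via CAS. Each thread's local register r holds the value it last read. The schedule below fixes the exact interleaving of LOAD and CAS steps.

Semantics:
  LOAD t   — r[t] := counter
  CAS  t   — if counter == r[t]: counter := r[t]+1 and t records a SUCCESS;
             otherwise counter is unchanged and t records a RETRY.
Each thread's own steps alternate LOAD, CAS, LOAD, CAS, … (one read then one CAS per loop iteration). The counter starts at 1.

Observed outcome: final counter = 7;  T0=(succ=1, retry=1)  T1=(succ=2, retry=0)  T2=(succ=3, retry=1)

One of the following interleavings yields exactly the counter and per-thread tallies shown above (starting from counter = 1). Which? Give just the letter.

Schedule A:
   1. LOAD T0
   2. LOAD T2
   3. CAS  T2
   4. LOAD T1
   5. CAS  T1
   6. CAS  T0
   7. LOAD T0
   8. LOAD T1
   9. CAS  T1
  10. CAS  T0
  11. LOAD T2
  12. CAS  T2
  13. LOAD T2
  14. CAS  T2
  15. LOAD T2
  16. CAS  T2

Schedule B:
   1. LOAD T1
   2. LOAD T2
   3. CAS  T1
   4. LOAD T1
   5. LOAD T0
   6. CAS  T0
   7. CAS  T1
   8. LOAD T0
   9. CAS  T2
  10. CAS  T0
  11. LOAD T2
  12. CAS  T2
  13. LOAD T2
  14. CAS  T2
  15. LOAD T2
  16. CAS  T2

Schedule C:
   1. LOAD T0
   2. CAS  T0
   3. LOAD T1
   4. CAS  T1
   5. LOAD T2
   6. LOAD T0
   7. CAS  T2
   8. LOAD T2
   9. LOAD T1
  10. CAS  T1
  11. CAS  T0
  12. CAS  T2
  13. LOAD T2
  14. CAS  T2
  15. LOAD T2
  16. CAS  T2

C

Tracing schedule C:
step 1: T0 LOAD ⇒ load; ctr=1 reg=1
step 2: T0 CAS ⇒ ok; ctr=2 reg=1
step 3: T1 LOAD ⇒ load; ctr=2 reg=2
step 4: T1 CAS ⇒ ok; ctr=3 reg=2
step 5: T2 LOAD ⇒ load; ctr=3 reg=3
step 6: T0 LOAD ⇒ load; ctr=3 reg=3
step 7: T2 CAS ⇒ ok; ctr=4 reg=3
step 8: T2 LOAD ⇒ load; ctr=4 reg=4
step 9: T1 LOAD ⇒ load; ctr=4 reg=4
step 10: T1 CAS ⇒ ok; ctr=5 reg=4
step 11: T0 CAS ⇒ retry; ctr=5 reg=3
step 12: T2 CAS ⇒ retry; ctr=5 reg=4
step 13: T2 LOAD ⇒ load; ctr=5 reg=5
step 14: T2 CAS ⇒ ok; ctr=6 reg=5
step 15: T2 LOAD ⇒ load; ctr=6 reg=6
step 16: T2 CAS ⇒ ok; ctr=7 reg=6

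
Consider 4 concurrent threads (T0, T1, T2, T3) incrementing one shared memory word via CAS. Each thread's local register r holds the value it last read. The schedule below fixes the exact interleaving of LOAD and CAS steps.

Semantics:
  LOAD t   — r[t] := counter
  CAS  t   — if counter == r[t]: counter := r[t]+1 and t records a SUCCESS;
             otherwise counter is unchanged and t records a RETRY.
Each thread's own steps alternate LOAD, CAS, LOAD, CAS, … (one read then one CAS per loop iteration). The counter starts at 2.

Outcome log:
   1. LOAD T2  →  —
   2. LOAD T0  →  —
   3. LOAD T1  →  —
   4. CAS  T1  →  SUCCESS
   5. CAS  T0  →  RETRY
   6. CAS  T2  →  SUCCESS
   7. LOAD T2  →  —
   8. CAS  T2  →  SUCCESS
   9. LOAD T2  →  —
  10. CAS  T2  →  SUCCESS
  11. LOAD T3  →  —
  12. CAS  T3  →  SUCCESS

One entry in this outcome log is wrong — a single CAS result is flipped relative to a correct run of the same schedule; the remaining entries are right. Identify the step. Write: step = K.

step = 6

Re-executing:
T2 LOAD — after: cnt=2, r=2 — load
T0 LOAD — after: cnt=2, r=2 — load
T1 LOAD — after: cnt=2, r=2 — load
T1 CAS — after: cnt=3, r=2 — ok
T0 CAS — after: cnt=3, r=2 — retry
T2 CAS — after: cnt=3, r=2 — retry
T2 LOAD — after: cnt=3, r=3 — load
T2 CAS — after: cnt=4, r=3 — ok
T2 LOAD — after: cnt=4, r=4 — load
T2 CAS — after: cnt=5, r=4 — ok
T3 LOAD — after: cnt=5, r=5 — load
T3 CAS — after: cnt=6, r=5 — ok
Mismatch at 6.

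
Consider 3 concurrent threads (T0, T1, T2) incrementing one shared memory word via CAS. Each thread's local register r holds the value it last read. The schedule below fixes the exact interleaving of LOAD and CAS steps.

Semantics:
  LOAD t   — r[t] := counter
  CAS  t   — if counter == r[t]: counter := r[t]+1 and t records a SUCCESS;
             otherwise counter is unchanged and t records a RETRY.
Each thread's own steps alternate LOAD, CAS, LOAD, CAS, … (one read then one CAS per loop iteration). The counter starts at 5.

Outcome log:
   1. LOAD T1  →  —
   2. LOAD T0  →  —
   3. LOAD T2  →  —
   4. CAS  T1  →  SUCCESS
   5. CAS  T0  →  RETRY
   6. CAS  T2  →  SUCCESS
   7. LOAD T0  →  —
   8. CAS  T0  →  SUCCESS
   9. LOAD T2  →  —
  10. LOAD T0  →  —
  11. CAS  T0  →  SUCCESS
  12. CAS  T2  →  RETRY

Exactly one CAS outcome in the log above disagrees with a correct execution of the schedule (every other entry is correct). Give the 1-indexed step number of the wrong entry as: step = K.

Reference trace:
T1 LOAD — after: cnt=5, r=5 — load
T0 LOAD — after: cnt=5, r=5 — load
T2 LOAD — after: cnt=5, r=5 — load
T1 CAS — after: cnt=6, r=5 — ok
T0 CAS — after: cnt=6, r=5 — retry
T2 CAS — after: cnt=6, r=5 — retry
T0 LOAD — after: cnt=6, r=6 — load
T0 CAS — after: cnt=7, r=6 — ok
T2 LOAD — after: cnt=7, r=7 — load
T0 LOAD — after: cnt=7, r=7 — load
T0 CAS — after: cnt=8, r=7 — ok
T2 CAS — after: cnt=8, r=7 — retry
Flip is step 6.

step = 6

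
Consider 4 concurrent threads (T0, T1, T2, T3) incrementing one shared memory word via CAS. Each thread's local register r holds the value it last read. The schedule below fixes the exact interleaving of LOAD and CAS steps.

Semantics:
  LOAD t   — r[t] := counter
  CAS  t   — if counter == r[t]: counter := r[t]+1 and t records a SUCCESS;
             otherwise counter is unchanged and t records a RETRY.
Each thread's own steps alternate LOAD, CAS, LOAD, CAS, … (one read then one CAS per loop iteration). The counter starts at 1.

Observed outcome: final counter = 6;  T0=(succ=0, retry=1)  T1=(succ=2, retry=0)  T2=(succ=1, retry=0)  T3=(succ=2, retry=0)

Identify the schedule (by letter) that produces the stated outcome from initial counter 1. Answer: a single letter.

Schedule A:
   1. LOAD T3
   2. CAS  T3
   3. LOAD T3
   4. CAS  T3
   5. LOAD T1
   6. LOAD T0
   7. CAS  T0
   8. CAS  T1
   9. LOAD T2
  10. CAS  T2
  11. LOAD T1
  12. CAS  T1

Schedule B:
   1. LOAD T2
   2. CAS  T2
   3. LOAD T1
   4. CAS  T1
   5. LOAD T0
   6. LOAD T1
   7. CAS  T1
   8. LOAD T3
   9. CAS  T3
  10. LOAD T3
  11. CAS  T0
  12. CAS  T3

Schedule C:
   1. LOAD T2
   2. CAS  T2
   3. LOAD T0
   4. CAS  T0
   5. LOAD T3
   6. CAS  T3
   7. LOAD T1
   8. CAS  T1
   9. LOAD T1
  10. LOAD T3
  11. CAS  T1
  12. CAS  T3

B

Simulating candidate B:
step 1: T2 LOAD ⇒ load; ctr=1 reg=1
step 2: T2 CAS ⇒ ok; ctr=2 reg=1
step 3: T1 LOAD ⇒ load; ctr=2 reg=2
step 4: T1 CAS ⇒ ok; ctr=3 reg=2
step 5: T0 LOAD ⇒ load; ctr=3 reg=3
step 6: T1 LOAD ⇒ load; ctr=3 reg=3
step 7: T1 CAS ⇒ ok; ctr=4 reg=3
step 8: T3 LOAD ⇒ load; ctr=4 reg=4
step 9: T3 CAS ⇒ ok; ctr=5 reg=4
step 10: T3 LOAD ⇒ load; ctr=5 reg=5
step 11: T0 CAS ⇒ retry; ctr=5 reg=3
step 12: T3 CAS ⇒ ok; ctr=6 reg=5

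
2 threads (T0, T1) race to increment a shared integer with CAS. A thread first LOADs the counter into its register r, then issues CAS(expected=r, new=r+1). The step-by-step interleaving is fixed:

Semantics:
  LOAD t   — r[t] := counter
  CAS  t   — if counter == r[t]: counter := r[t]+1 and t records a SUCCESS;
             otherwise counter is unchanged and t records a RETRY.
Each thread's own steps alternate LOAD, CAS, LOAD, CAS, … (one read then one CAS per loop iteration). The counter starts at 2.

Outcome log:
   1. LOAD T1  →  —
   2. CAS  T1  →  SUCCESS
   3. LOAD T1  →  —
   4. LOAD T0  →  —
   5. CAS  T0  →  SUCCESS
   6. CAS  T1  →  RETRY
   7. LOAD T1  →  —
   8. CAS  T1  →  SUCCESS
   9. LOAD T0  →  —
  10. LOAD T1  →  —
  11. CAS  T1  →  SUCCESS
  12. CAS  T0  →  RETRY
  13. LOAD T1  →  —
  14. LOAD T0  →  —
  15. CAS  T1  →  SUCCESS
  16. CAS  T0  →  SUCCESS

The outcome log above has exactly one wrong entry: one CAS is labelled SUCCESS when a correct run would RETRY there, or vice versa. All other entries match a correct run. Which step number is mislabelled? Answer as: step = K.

Reference trace:
#1 T1 reads 2
#2 T1 CAS(2→3) writes; counter now 3
#3 T1 reads 3
#4 T0 reads 3
#5 T0 CAS(3→4) writes; counter now 4
#6 T1 CAS(3→4) fails; counter now 4
#7 T1 reads 4
#8 T1 CAS(4→5) writes; counter now 5
#9 T0 reads 5
#10 T1 reads 5
#11 T1 CAS(5→6) writes; counter now 6
#12 T0 CAS(5→6) fails; counter now 6
#13 T1 reads 6
#14 T0 reads 6
#15 T1 CAS(6→7) writes; counter now 7
#16 T0 CAS(6→7) fails; counter now 7
Mismatch at 16.

step = 16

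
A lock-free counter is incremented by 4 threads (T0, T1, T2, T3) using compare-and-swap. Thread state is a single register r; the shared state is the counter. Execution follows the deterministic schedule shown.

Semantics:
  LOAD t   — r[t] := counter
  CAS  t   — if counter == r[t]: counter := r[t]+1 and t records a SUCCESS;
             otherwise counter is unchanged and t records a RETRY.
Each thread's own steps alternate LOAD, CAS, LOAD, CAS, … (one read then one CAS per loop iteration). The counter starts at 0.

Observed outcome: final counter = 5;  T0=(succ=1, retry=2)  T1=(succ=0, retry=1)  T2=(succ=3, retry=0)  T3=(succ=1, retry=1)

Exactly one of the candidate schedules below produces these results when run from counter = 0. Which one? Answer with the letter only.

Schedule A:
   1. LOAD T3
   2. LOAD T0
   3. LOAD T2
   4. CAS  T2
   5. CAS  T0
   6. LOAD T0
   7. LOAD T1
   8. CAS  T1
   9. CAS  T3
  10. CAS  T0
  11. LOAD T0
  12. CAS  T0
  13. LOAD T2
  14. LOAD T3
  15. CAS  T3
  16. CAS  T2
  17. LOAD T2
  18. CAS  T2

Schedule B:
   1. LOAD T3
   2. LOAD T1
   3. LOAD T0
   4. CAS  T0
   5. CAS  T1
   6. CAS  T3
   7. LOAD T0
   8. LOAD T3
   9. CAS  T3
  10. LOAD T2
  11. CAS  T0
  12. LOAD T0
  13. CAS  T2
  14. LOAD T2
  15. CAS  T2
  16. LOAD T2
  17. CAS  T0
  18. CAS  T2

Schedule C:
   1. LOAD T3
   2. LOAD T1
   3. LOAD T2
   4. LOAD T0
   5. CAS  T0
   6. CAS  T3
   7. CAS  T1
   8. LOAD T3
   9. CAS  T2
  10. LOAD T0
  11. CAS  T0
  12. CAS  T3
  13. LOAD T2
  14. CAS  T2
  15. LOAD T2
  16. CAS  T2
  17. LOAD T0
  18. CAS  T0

Tracing schedule B:
T3 LOAD — after: cnt=0, r=0 — load
T1 LOAD — after: cnt=0, r=0 — load
T0 LOAD — after: cnt=0, r=0 — load
T0 CAS — after: cnt=1, r=0 — ok
T1 CAS — after: cnt=1, r=0 — retry
T3 CAS — after: cnt=1, r=0 — retry
T0 LOAD — after: cnt=1, r=1 — load
T3 LOAD — after: cnt=1, r=1 — load
T3 CAS — after: cnt=2, r=1 — ok
T2 LOAD — after: cnt=2, r=2 — load
T0 CAS — after: cnt=2, r=1 — retry
T0 LOAD — after: cnt=2, r=2 — load
T2 CAS — after: cnt=3, r=2 — ok
T2 LOAD — after: cnt=3, r=3 — load
T2 CAS — after: cnt=4, r=3 — ok
T2 LOAD — after: cnt=4, r=4 — load
T0 CAS — after: cnt=4, r=2 — retry
T2 CAS — after: cnt=5, r=4 — ok

B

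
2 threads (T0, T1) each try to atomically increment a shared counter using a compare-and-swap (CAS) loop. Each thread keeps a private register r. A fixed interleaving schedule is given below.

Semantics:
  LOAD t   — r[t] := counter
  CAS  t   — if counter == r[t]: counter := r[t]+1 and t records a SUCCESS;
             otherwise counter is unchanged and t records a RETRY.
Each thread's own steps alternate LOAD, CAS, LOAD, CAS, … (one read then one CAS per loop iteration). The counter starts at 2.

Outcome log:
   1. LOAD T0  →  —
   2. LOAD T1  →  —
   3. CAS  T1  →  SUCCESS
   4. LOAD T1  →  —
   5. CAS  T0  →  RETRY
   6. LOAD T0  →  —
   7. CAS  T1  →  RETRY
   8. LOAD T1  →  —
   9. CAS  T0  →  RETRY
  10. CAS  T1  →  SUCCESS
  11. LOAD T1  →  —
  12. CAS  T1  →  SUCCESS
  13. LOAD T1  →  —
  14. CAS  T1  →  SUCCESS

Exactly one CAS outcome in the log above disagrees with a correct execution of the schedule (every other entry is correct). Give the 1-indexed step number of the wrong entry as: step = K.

Re-executing:
   1) LOAD T0:  M=2  r_T0=2
   2) LOAD T1:  M=2  r_T1=2
   3) CAS  T1:  M=3  r_T1=2 ✓
   4) LOAD T1:  M=3  r_T1=3
   5) CAS  T0:  M=3  r_T0=2 ✗
   6) LOAD T0:  M=3  r_T0=3
   7) CAS  T1:  M=4  r_T1=3 ✓
   8) LOAD T1:  M=4  r_T1=4
   9) CAS  T0:  M=4  r_T0=3 ✗
  10) CAS  T1:  M=5  r_T1=4 ✓
  11) LOAD T1:  M=5  r_T1=5
  12) CAS  T1:  M=6  r_T1=5 ✓
  13) LOAD T1:  M=6  r_T1=6
  14) CAS  T1:  M=7  r_T1=6 ✓
Flip is step 7.

step = 7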